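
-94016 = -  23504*4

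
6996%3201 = 594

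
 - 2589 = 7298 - 9887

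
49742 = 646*77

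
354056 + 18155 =372211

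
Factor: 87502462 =2^1* 43751231^1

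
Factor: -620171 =  -  620171^1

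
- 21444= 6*( - 3574) 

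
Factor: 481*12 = 5772  =  2^2*3^1*13^1 *37^1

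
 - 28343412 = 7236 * (  -  3917)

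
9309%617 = 54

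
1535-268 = 1267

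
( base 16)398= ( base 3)1021002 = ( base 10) 920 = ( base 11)767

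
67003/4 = 16750+3/4 = 16750.75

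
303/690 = 101/230 = 0.44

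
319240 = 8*39905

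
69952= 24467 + 45485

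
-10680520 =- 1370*7796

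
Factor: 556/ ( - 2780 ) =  - 1/5 = - 5^ ( -1 )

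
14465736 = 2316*6246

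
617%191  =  44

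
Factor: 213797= 67^1*3191^1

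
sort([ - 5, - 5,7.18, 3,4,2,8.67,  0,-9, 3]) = [ - 9,- 5, - 5,0,2 , 3, 3,4, 7.18, 8.67 ]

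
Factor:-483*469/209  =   - 3^1*7^2*11^(  -  1 )*19^ (-1)*23^1*67^1 = -226527/209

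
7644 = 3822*2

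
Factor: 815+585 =1400 = 2^3*5^2*7^1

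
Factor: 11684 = 2^2*23^1*127^1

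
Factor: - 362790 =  - 2^1*3^2*5^1 * 29^1*139^1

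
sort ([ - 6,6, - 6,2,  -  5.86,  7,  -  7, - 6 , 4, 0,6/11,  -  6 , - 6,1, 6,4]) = [-7,-6  , - 6,-6,-6, - 6,  -  5.86, 0,6/11,1  ,  2,4, 4,  6,6,7]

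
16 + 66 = 82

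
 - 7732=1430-9162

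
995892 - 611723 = 384169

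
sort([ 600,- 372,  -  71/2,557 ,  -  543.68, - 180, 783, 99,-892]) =[ - 892, - 543.68, - 372, - 180, - 71/2,99,557, 600,783 ]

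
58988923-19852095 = 39136828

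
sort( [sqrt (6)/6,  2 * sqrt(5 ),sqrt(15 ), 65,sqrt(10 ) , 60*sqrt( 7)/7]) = [ sqrt( 6) /6,sqrt( 10 ), sqrt(15 ), 2*sqrt( 5 ) , 60*sqrt (7 )/7,65]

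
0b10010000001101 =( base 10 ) 9229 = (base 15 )2B04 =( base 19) 16AE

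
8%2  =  0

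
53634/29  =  53634/29 = 1849.45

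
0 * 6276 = 0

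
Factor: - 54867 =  - 3^1*18289^1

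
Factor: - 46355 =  - 5^1*73^1 * 127^1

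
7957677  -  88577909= - 80620232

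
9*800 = 7200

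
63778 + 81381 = 145159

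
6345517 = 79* 80323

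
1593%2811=1593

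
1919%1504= 415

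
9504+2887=12391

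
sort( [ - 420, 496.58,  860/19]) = [ - 420,860/19, 496.58 ]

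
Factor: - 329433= - 3^1*13^1*8447^1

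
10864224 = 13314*816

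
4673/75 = 62+23/75= 62.31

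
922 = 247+675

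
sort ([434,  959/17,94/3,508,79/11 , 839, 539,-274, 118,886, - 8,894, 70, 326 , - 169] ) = [ - 274,-169,-8, 79/11,94/3, 959/17,70,  118,326, 434, 508,539, 839, 886, 894 ] 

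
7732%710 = 632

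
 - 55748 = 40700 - 96448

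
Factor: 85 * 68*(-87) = - 2^2 *3^1*5^1*17^2*29^1 = -502860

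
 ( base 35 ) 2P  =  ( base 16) 5F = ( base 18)55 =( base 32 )2V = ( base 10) 95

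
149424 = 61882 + 87542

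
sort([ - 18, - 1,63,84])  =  [  -  18, - 1, 63,84 ]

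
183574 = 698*263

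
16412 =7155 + 9257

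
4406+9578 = 13984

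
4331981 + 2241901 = 6573882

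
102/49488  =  17/8248 = 0.00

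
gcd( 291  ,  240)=3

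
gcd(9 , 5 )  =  1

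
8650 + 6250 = 14900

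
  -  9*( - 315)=2835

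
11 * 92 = 1012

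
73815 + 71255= 145070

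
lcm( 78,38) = 1482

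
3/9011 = 3/9011 = 0.00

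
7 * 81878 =573146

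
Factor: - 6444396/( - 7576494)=2^1*3^1*7^1*47^( - 1)*67^( - 1 )*107^1*239^1*401^( - 1) = 1074066/1262749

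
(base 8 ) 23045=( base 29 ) BHL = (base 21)1130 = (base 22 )k3j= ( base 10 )9765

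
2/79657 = 2/79657 = 0.00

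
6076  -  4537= 1539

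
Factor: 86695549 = 86695549^1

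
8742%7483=1259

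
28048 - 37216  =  -9168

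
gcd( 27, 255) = 3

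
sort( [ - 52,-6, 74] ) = [ - 52,  -  6, 74 ] 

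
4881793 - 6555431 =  - 1673638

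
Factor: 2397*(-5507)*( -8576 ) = 2^7*3^1 * 17^1 *47^1*67^1 * 5507^1= 113205592704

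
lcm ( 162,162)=162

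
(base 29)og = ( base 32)M8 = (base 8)1310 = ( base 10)712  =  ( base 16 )2c8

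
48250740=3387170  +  44863570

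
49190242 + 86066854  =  135257096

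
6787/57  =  119 + 4/57=119.07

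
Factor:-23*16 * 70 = -2^5*5^1*7^1*23^1 = - 25760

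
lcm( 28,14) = 28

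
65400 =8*8175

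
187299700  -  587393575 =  - 400093875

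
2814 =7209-4395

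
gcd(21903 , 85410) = 3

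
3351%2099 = 1252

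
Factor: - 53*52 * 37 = - 101972 =- 2^2*13^1 * 37^1*53^1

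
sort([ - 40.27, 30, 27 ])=[-40.27,  27, 30 ]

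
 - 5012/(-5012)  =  1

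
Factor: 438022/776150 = 5^(  -  2 )*13^1*17^1*19^( -2) * 43^ ( - 1)*991^1 = 219011/388075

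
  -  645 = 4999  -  5644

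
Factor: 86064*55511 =4777498704 = 2^4 * 3^1*11^1*163^1*55511^1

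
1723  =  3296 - 1573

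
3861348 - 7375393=  -  3514045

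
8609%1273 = 971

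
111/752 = 111/752 = 0.15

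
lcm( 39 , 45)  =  585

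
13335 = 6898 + 6437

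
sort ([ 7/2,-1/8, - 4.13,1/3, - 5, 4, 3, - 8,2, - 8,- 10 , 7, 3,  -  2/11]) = [ - 10, - 8, - 8, - 5  , -4.13, -2/11,  -  1/8,1/3  ,  2, 3,3 , 7/2, 4,  7]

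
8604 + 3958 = 12562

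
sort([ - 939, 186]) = [ - 939,186]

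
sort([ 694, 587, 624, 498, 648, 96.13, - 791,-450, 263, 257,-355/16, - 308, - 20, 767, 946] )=[ - 791,-450, - 308,- 355/16,-20  ,  96.13, 257, 263,  498,587, 624,648, 694, 767, 946 ]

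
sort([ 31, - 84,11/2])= [ - 84, 11/2 , 31]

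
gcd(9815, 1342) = 1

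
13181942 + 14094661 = 27276603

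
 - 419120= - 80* 5239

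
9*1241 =11169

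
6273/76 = 82+ 41/76  =  82.54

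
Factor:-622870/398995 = -2^1* 313^1*401^( - 1 )=-  626/401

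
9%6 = 3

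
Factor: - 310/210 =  - 31/21 = - 3^( - 1 )*7^ ( - 1 )*31^1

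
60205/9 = 60205/9 = 6689.44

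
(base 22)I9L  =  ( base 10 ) 8931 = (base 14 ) 337d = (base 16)22E3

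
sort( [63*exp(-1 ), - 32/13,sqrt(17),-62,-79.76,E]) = [-79.76, - 62, - 32/13, E, sqrt(17 ),63* exp(-1)]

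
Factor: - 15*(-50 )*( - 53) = - 39750 =-  2^1*3^1*5^3 * 53^1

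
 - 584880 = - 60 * 9748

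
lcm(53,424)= 424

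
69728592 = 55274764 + 14453828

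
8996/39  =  692/3  =  230.67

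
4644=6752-2108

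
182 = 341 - 159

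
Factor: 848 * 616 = 522368 = 2^7*7^1*11^1*53^1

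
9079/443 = 9079/443=20.49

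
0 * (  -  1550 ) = 0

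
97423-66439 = 30984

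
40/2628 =10/657 = 0.02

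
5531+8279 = 13810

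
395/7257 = 395/7257 = 0.05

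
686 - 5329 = - 4643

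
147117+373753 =520870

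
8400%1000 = 400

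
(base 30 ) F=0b1111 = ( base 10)15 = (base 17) f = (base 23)F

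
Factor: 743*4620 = 2^2 * 3^1*5^1*7^1*11^1*743^1 = 3432660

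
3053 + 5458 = 8511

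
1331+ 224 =1555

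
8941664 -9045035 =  - 103371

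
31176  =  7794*4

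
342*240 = 82080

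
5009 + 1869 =6878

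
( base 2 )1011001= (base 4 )1121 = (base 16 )59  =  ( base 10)89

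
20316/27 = 752 + 4/9= 752.44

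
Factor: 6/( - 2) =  - 3  =  -3^1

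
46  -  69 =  - 23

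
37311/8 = 37311/8 = 4663.88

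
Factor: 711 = 3^2*79^1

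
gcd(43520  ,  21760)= 21760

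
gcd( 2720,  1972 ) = 68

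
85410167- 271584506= - 186174339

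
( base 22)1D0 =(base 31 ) OQ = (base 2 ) 1100000010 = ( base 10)770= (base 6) 3322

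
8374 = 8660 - 286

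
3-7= - 4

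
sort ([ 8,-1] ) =[-1,  8]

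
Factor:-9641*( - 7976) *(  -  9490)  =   - 729748885840   =  - 2^4*5^1 * 13^1*31^1*73^1*311^1 * 997^1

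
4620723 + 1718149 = 6338872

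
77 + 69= 146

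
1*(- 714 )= - 714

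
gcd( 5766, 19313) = 31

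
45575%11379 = 59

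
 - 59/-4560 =59/4560  =  0.01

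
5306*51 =270606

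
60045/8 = 7505+5/8 = 7505.62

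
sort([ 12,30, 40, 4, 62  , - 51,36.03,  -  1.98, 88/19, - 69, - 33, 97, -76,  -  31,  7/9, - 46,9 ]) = [-76, - 69, - 51,-46, - 33, - 31, - 1.98,  7/9 , 4,88/19,  9, 12,30,36.03, 40 , 62,  97 ]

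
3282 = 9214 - 5932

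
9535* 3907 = 37253245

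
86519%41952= 2615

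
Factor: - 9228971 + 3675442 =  - 19^1 * 29^1*10079^1 = -  5553529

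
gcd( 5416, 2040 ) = 8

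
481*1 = 481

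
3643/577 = 3643/577 = 6.31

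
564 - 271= 293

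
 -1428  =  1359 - 2787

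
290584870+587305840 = 877890710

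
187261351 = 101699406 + 85561945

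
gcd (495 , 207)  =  9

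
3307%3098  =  209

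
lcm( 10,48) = 240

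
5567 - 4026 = 1541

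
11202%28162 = 11202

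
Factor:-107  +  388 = 281^1= 281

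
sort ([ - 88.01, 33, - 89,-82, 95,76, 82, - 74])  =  [ -89, -88.01, - 82,  -  74, 33, 76,82  ,  95 ]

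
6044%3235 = 2809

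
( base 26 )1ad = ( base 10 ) 949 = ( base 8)1665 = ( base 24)1fd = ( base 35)R4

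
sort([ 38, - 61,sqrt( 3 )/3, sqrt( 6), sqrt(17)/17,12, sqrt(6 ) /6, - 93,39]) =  [-93, -61,sqrt(  17) /17,  sqrt(6)/6, sqrt( 3)/3,sqrt(6),12  ,  38,  39 ]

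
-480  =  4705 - 5185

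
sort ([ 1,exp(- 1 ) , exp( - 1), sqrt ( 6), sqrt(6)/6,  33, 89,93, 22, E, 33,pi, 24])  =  [exp ( - 1),exp( -1 ),sqrt( 6)/6,  1,sqrt(6 ), E, pi, 22, 24, 33,33, 89, 93]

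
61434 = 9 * 6826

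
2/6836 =1/3418 = 0.00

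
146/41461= 146/41461 = 0.00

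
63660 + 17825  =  81485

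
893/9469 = 893/9469 = 0.09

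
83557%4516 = 2269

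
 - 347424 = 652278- 999702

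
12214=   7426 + 4788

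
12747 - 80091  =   - 67344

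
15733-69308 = - 53575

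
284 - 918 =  - 634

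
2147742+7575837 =9723579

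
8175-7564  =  611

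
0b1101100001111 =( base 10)6927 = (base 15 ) 20BC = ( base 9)10446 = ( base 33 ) 6BU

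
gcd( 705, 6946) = 1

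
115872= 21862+94010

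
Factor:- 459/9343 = - 3^3*17^1*9343^( - 1 )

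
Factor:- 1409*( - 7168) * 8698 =2^11 * 7^1*1409^1*4349^1 =87847294976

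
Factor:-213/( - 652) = 2^( - 2)*3^1*71^1*163^( - 1 )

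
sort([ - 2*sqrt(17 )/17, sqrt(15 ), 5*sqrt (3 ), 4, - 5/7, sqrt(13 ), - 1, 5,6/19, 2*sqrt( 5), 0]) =[ - 1, - 5/7,  -  2*sqrt(17 ) /17, 0,6/19, sqrt ( 13), sqrt(15),4,2*sqrt(5 ), 5, 5*sqrt( 3 )] 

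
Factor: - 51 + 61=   2^1*5^1 = 10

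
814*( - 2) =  - 1628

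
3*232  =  696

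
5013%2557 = 2456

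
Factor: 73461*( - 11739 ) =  - 3^2*7^1*13^1*43^1*47^1 * 521^1 = - 862358679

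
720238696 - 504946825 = 215291871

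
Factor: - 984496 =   -  2^4  *  37^1*1663^1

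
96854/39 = 96854/39 =2483.44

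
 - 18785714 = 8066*( - 2329)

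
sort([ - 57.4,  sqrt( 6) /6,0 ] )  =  [- 57.4,0 , sqrt( 6)/6] 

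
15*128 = 1920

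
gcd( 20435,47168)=67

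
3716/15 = 247+11/15 = 247.73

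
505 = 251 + 254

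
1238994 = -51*(-24294)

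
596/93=6 + 38/93 = 6.41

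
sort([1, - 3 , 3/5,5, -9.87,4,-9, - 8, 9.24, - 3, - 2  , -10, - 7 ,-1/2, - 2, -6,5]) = [-10, -9.87,-9  , - 8,-7, - 6,  -  3, - 3,-2, - 2, - 1/2, 3/5,1, 4,5,5, 9.24]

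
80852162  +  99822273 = 180674435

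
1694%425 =419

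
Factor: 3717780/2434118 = 2^1 * 3^1 *5^1 * 11^1*43^1*97^(- 1) * 131^1*12547^( - 1 ) = 1858890/1217059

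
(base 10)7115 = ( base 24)c8b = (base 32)6ub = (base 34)659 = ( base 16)1bcb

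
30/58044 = 5/9674=0.00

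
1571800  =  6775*232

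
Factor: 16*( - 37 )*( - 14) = 8288 = 2^5*7^1*37^1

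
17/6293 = 17/6293 = 0.00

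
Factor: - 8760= - 2^3 *3^1*5^1*73^1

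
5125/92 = 55 + 65/92= 55.71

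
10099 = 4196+5903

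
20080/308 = 5020/77 =65.19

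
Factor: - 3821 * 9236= -2^2*2309^1*3821^1 = - 35290756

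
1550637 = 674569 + 876068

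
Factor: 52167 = 3^1*17389^1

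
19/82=19/82 = 0.23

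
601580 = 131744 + 469836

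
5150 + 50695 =55845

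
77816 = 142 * 548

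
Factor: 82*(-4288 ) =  - 351616=-2^7*41^1*67^1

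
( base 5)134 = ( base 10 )44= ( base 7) 62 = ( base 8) 54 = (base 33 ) 1b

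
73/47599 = 73/47599  =  0.00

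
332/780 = 83/195 = 0.43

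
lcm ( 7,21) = 21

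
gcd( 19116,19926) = 162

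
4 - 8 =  - 4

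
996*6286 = 6260856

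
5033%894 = 563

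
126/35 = 3 +3/5=3.60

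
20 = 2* 10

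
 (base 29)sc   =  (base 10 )824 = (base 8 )1470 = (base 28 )11C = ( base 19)257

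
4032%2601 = 1431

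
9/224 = 9/224 = 0.04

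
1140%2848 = 1140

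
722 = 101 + 621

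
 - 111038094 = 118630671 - 229668765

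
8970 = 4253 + 4717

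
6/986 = 3/493  =  0.01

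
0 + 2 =2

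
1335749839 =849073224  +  486676615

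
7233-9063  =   - 1830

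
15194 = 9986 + 5208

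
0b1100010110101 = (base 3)22200021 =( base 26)997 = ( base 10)6325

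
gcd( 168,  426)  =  6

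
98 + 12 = 110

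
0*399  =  0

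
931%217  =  63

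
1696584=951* 1784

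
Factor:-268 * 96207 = -2^2*3^1*67^1 *32069^1=- 25783476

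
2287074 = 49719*46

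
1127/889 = 1+ 34/127= 1.27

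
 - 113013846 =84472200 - 197486046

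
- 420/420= - 1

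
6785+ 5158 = 11943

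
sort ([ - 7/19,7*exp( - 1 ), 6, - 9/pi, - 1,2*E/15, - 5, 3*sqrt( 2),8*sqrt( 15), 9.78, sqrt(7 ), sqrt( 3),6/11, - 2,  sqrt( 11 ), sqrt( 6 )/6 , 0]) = [ - 5, - 9/pi, - 2 , - 1 , - 7/19,0,2 * E/15,sqrt( 6 ) /6,6/11, sqrt( 3), 7* exp( - 1 ), sqrt( 7),  sqrt( 11 ),3* sqrt(2 ), 6,9.78, 8*sqrt( 15) ] 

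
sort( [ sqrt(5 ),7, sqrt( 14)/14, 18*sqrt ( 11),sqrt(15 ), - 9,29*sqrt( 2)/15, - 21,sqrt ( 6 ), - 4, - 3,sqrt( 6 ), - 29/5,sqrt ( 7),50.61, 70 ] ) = [ - 21, - 9 ,  -  29/5, - 4,  -  3,  sqrt( 14)/14,sqrt(5 ),sqrt ( 6 ),sqrt(6),sqrt ( 7 ),29*sqrt( 2)/15,sqrt(15),7 , 50.61, 18*sqrt( 11),70 ] 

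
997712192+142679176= 1140391368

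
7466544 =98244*76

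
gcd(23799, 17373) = 3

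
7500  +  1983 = 9483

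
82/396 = 41/198 = 0.21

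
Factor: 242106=2^1*3^1 * 40351^1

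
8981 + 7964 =16945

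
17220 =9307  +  7913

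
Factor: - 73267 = - 41^1 * 1787^1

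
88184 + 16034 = 104218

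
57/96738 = 19/32246 = 0.00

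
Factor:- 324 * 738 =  - 2^3*3^6*41^1 = -239112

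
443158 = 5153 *86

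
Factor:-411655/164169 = - 835/333= - 3^ (  -  2)*5^1*37^( - 1)*  167^1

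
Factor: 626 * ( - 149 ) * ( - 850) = 79282900 = 2^2 * 5^2*17^1*149^1 * 313^1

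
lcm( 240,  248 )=7440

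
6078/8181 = 2026/2727 = 0.74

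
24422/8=12211/4 = 3052.75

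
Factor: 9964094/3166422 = 711721/226173 = 3^( - 1 )*19^1*47^1*797^1 * 75391^( - 1)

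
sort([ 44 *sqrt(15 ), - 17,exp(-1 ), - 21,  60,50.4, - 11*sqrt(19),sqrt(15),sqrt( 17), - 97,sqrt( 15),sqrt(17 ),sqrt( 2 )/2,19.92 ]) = [ - 97, - 11 * sqrt( 19 ), - 21, - 17, exp( - 1),sqrt( 2 )/2,sqrt(15 ) , sqrt (15 ) , sqrt(17),sqrt( 17 ),19.92, 50.4  ,  60,44*sqrt( 15 )]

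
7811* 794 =6201934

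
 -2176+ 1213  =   - 963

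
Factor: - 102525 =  - 3^1*5^2*1367^1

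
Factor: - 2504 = -2^3* 313^1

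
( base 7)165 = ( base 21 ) 4c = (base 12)80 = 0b1100000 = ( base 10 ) 96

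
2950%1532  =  1418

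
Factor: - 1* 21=- 3^1*7^1 = -21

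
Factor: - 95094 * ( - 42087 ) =2^1*3^5*587^1 * 14029^1= 4002221178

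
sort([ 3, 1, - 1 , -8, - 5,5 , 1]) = [ - 8, - 5, - 1,1, 1, 3, 5]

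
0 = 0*65521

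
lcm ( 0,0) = 0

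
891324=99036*9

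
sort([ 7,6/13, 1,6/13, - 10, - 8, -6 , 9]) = [  -  10, - 8, - 6, 6/13, 6/13, 1,7,  9]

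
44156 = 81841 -37685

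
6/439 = 6/439=0.01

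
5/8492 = 5/8492 = 0.00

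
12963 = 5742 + 7221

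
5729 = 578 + 5151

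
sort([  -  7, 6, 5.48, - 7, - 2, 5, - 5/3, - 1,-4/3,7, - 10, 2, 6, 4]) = [ - 10, - 7 , - 7, - 2, -5/3, - 4/3, - 1, 2,  4, 5 , 5.48, 6,6,  7] 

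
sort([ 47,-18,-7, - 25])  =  [ - 25, - 18,-7,  47]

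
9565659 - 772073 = 8793586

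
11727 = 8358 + 3369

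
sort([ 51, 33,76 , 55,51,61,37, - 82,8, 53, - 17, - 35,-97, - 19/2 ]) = [ - 97, - 82, - 35,-17, - 19/2, 8,33, 37, 51, 51, 53, 55, 61, 76]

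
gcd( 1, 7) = 1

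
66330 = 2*33165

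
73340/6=12223 + 1/3 =12223.33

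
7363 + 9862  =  17225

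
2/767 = 2/767 =0.00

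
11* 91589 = 1007479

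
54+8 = 62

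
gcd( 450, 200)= 50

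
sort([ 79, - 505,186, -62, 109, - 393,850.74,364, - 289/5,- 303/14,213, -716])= [ -716, - 505, - 393, - 62, - 289/5 ,  -  303/14,79,  109 , 186,213,364,850.74 ] 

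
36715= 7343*5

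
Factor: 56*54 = 2^4*3^3*7^1 = 3024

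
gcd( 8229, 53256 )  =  3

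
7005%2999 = 1007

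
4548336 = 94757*48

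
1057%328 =73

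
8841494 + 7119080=15960574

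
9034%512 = 330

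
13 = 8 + 5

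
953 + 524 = 1477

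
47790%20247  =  7296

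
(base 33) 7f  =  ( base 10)246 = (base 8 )366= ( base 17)E8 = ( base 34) 78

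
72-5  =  67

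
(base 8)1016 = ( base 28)im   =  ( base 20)166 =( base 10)526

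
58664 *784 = 45992576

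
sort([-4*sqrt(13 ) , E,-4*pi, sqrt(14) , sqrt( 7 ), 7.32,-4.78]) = [ - 4* sqrt ( 13 ), - 4*pi, -4.78,sqrt (7),E,sqrt( 14),7.32]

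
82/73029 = 82/73029 = 0.00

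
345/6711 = 115/2237 = 0.05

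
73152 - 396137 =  - 322985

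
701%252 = 197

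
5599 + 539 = 6138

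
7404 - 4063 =3341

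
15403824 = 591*26064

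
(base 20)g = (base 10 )16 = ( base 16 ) 10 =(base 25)g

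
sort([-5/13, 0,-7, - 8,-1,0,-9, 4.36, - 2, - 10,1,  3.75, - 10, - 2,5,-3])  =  [-10, - 10,-9,-8,- 7, - 3,  -  2, - 2,- 1,-5/13, 0 , 0,1,3.75,4.36,5] 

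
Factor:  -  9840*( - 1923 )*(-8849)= - 167443609680 =- 2^4 * 3^2*5^1*41^1*641^1*8849^1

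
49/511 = 7/73 = 0.10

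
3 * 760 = 2280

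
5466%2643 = 180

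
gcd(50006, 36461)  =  1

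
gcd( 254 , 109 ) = 1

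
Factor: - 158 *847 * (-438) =2^2 *3^1*7^1 * 11^2* 73^1*79^1 = 58615788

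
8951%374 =349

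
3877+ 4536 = 8413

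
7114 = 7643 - 529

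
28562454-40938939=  - 12376485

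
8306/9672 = 4153/4836 = 0.86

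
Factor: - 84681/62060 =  - 2^( - 2)*3^2 * 5^(-1)*29^ (-1 )*97^2 * 107^(-1)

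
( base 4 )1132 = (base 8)136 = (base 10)94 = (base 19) 4I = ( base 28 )3A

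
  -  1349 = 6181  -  7530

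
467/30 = 15+17/30 = 15.57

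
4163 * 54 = 224802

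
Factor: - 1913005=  - 5^1  *382601^1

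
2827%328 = 203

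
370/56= 6 + 17/28 = 6.61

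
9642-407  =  9235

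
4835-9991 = - 5156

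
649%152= 41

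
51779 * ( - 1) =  - 51779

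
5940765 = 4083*1455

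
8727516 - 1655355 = 7072161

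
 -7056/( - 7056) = 1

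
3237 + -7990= - 4753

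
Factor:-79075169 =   -  19^1*4161851^1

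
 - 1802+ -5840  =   - 7642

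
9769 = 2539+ 7230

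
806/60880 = 403/30440=0.01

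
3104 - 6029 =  - 2925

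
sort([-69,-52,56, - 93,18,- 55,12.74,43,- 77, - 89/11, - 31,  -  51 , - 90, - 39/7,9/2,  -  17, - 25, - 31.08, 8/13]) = [ - 93, - 90, - 77, - 69 ,  -  55, - 52,- 51, - 31.08, - 31, - 25, -17,  -  89/11, - 39/7,  8/13, 9/2, 12.74,18, 43,56] 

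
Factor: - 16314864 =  - 2^4*3^1*449^1*  757^1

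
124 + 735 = 859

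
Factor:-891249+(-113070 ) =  - 1004319 = - 3^5*4133^1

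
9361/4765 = 9361/4765 = 1.96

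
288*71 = 20448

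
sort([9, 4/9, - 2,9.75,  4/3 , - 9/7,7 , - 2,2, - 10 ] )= [ - 10, - 2 ,  -  2,  -  9/7, 4/9,4/3, 2 , 7,  9 , 9.75 ]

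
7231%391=193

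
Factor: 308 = 2^2*7^1*11^1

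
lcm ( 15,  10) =30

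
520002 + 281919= 801921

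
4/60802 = 2/30401= 0.00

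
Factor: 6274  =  2^1*3137^1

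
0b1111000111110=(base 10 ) 7742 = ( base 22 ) flk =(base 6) 55502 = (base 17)19d7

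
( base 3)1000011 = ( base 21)1dj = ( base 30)od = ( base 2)1011011101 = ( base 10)733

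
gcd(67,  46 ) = 1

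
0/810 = 0 = 0.00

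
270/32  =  8 + 7/16 = 8.44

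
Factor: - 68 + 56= -2^2*3^1= - 12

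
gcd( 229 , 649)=1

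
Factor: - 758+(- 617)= -1375  =  - 5^3*11^1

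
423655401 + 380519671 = 804175072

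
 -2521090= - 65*38786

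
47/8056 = 47/8056  =  0.01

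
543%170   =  33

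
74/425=74/425 = 0.17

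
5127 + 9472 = 14599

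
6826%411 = 250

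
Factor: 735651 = 3^2*7^1*11677^1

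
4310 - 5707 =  - 1397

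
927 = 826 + 101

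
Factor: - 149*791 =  - 117859 =- 7^1*113^1*149^1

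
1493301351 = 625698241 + 867603110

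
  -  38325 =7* ( - 5475)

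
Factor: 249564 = 2^2 * 3^1*7^1*2971^1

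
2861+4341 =7202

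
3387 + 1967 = 5354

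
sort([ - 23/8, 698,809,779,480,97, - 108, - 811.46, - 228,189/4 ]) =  [ - 811.46,-228, - 108, -23/8, 189/4,97, 480, 698,779,809]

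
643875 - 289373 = 354502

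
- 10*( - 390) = 3900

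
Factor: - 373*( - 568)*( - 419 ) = -88771016 = - 2^3*71^1*373^1*419^1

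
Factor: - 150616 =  - 2^3*67^1*281^1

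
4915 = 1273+3642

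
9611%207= 89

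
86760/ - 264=-329 + 4/11 = - 328.64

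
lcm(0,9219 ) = 0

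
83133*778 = 64677474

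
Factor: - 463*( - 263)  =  263^1*463^1 = 121769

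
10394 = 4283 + 6111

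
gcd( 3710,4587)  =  1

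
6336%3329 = 3007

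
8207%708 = 419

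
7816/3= 7816/3 = 2605.33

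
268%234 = 34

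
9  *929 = 8361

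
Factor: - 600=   -  2^3*3^1*5^2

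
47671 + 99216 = 146887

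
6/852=1/142 = 0.01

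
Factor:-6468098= - 2^1 * 7^2*13^1 *5077^1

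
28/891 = 28/891 = 0.03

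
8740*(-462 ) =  - 4037880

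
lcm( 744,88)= 8184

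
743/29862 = 743/29862 =0.02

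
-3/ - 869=3/869 =0.00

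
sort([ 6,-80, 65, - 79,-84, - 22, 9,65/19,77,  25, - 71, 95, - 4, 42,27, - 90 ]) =[ - 90, - 84,-80, - 79, - 71,-22, -4,65/19,6,9,25,27,42,65 , 77,95] 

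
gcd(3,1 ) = 1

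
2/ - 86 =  - 1 + 42/43 = -0.02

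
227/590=227/590 = 0.38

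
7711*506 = 3901766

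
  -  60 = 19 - 79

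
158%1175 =158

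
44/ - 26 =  - 2 + 4/13 = - 1.69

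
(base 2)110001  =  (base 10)49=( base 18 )2d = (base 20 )29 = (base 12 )41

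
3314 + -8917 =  - 5603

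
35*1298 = 45430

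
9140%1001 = 131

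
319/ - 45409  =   - 319/45409 = - 0.01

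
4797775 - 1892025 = 2905750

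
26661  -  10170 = 16491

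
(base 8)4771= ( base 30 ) 2P3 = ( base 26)3k5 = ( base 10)2553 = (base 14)D05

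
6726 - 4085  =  2641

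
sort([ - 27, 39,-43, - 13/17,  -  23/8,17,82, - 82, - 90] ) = [ - 90,-82, - 43, - 27,  -  23/8, - 13/17,17,39,82] 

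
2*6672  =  13344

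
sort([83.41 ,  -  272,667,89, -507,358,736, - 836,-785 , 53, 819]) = [-836, - 785 , - 507, - 272,53,83.41,89,358,667,736, 819]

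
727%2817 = 727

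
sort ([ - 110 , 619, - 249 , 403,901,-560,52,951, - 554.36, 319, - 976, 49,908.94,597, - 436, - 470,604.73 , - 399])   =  [ - 976, -560, - 554.36, -470, - 436, - 399, - 249, - 110, 49,52,319, 403,597,604.73,619, 901,908.94,951 ] 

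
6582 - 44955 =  - 38373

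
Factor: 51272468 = 2^2 * 13^1* 41^1 *24049^1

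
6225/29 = 214 + 19/29= 214.66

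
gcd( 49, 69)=1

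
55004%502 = 286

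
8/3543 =8/3543  =  0.00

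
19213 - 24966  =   -5753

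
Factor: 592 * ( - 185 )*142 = -15551840 = - 2^5*5^1*37^2* 71^1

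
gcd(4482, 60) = 6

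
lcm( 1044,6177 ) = 74124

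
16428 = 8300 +8128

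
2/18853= 2/18853 = 0.00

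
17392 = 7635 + 9757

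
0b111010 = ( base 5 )213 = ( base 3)2011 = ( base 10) 58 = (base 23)2c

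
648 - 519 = 129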